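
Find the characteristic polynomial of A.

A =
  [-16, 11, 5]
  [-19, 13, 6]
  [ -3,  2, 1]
x^3 + 2*x^2 + x

Expanding det(x·I − A) (e.g. by cofactor expansion or by noting that A is similar to its Jordan form J, which has the same characteristic polynomial as A) gives
  χ_A(x) = x^3 + 2*x^2 + x
which factors as x*(x + 1)^2. The eigenvalues (with algebraic multiplicities) are λ = -1 with multiplicity 2, λ = 0 with multiplicity 1.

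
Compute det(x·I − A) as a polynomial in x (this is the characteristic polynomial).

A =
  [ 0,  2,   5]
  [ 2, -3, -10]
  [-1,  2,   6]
x^3 - 3*x^2 + 3*x - 1

Expanding det(x·I − A) (e.g. by cofactor expansion or by noting that A is similar to its Jordan form J, which has the same characteristic polynomial as A) gives
  χ_A(x) = x^3 - 3*x^2 + 3*x - 1
which factors as (x - 1)^3. The eigenvalues (with algebraic multiplicities) are λ = 1 with multiplicity 3.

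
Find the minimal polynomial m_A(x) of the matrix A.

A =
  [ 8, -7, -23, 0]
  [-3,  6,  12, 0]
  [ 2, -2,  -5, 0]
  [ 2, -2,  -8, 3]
x^3 - 9*x^2 + 27*x - 27

The characteristic polynomial is χ_A(x) = (x - 3)^4, so the eigenvalues are known. The minimal polynomial is
  m_A(x) = Π_λ (x − λ)^{k_λ}
where k_λ is the size of the *largest* Jordan block for λ (equivalently, the smallest k with (A − λI)^k v = 0 for every generalised eigenvector v of λ).

  λ = 3: largest Jordan block has size 3, contributing (x − 3)^3

So m_A(x) = (x - 3)^3 = x^3 - 9*x^2 + 27*x - 27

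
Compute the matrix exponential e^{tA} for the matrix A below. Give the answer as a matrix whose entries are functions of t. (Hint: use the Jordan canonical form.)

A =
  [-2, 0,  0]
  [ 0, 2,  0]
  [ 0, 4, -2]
e^{tA} =
  [exp(-2*t), 0, 0]
  [0, exp(2*t), 0]
  [0, exp(2*t) - exp(-2*t), exp(-2*t)]

Strategy: write A = P · J · P⁻¹ where J is a Jordan canonical form, so e^{tA} = P · e^{tJ} · P⁻¹, and e^{tJ} can be computed block-by-block.

A has Jordan form
J =
  [-2,  0, 0]
  [ 0, -2, 0]
  [ 0,  0, 2]
(up to reordering of blocks).

Per-block formulas:
  For a 1×1 block at λ = -2: exp(t · [-2]) = [e^(-2t)].
  For a 1×1 block at λ = 2: exp(t · [2]) = [e^(2t)].

After assembling e^{tJ} and conjugating by P, we get:

e^{tA} =
  [exp(-2*t), 0, 0]
  [0, exp(2*t), 0]
  [0, exp(2*t) - exp(-2*t), exp(-2*t)]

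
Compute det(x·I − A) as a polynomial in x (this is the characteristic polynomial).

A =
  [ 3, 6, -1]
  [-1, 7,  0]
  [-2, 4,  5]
x^3 - 15*x^2 + 75*x - 125

Expanding det(x·I − A) (e.g. by cofactor expansion or by noting that A is similar to its Jordan form J, which has the same characteristic polynomial as A) gives
  χ_A(x) = x^3 - 15*x^2 + 75*x - 125
which factors as (x - 5)^3. The eigenvalues (with algebraic multiplicities) are λ = 5 with multiplicity 3.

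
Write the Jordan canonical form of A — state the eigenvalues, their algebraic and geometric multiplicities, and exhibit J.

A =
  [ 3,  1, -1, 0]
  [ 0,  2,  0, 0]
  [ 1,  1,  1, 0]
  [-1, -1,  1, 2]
J_2(2) ⊕ J_1(2) ⊕ J_1(2)

The characteristic polynomial is
  det(x·I − A) = x^4 - 8*x^3 + 24*x^2 - 32*x + 16 = (x - 2)^4

Eigenvalues and multiplicities (the geometric multiplicity of λ is n − rank(A − λI), which equals the number of Jordan blocks for λ):
  λ = 2: algebraic multiplicity = 4, geometric multiplicity = 3

Determining the block sizes for each eigenvalue:
  λ = 2: 3 blocks summing to 4 forces exactly one block of size 2 and the rest size 1 → block sizes [2, 1, 1]

Assembling the blocks gives a Jordan form
J =
  [2, 1, 0, 0]
  [0, 2, 0, 0]
  [0, 0, 2, 0]
  [0, 0, 0, 2]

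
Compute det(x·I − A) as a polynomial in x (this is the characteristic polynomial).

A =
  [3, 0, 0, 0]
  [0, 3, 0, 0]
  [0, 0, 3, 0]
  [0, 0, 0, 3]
x^4 - 12*x^3 + 54*x^2 - 108*x + 81

Expanding det(x·I − A) (e.g. by cofactor expansion or by noting that A is similar to its Jordan form J, which has the same characteristic polynomial as A) gives
  χ_A(x) = x^4 - 12*x^3 + 54*x^2 - 108*x + 81
which factors as (x - 3)^4. The eigenvalues (with algebraic multiplicities) are λ = 3 with multiplicity 4.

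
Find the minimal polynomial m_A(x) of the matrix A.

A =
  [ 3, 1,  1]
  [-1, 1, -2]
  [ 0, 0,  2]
x^3 - 6*x^2 + 12*x - 8

The characteristic polynomial is χ_A(x) = (x - 2)^3, so the eigenvalues are known. The minimal polynomial is
  m_A(x) = Π_λ (x − λ)^{k_λ}
where k_λ is the size of the *largest* Jordan block for λ (equivalently, the smallest k with (A − λI)^k v = 0 for every generalised eigenvector v of λ).

  λ = 2: largest Jordan block has size 3, contributing (x − 2)^3

So m_A(x) = (x - 2)^3 = x^3 - 6*x^2 + 12*x - 8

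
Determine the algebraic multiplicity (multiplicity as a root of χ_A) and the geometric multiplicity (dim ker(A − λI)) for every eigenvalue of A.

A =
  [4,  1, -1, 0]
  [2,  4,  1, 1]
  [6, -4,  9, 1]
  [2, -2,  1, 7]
λ = 6: alg = 4, geom = 2

Step 1 — factor the characteristic polynomial to read off the algebraic multiplicities:
  χ_A(x) = (x - 6)^4

Step 2 — compute geometric multiplicities via the rank-nullity identity g(λ) = n − rank(A − λI):
  rank(A − (6)·I) = 2, so dim ker(A − (6)·I) = n − 2 = 2

Summary:
  λ = 6: algebraic multiplicity = 4, geometric multiplicity = 2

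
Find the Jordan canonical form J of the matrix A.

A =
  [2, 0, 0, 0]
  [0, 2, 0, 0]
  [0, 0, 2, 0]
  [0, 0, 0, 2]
J_1(2) ⊕ J_1(2) ⊕ J_1(2) ⊕ J_1(2)

The characteristic polynomial is
  det(x·I − A) = x^4 - 8*x^3 + 24*x^2 - 32*x + 16 = (x - 2)^4

Eigenvalues and multiplicities (the geometric multiplicity of λ is n − rank(A − λI), which equals the number of Jordan blocks for λ):
  λ = 2: algebraic multiplicity = 4, geometric multiplicity = 4

Determining the block sizes for each eigenvalue:
  λ = 2: gm = am = 4, so every block has size 1 → block sizes [1, 1, 1, 1]

Assembling the blocks gives a Jordan form
J =
  [2, 0, 0, 0]
  [0, 2, 0, 0]
  [0, 0, 2, 0]
  [0, 0, 0, 2]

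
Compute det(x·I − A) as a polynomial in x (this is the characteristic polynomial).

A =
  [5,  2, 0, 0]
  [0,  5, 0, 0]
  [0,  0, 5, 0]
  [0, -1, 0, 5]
x^4 - 20*x^3 + 150*x^2 - 500*x + 625

Expanding det(x·I − A) (e.g. by cofactor expansion or by noting that A is similar to its Jordan form J, which has the same characteristic polynomial as A) gives
  χ_A(x) = x^4 - 20*x^3 + 150*x^2 - 500*x + 625
which factors as (x - 5)^4. The eigenvalues (with algebraic multiplicities) are λ = 5 with multiplicity 4.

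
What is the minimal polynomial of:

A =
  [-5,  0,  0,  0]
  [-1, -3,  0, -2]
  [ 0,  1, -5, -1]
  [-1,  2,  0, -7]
x^2 + 10*x + 25

The characteristic polynomial is χ_A(x) = (x + 5)^4, so the eigenvalues are known. The minimal polynomial is
  m_A(x) = Π_λ (x − λ)^{k_λ}
where k_λ is the size of the *largest* Jordan block for λ (equivalently, the smallest k with (A − λI)^k v = 0 for every generalised eigenvector v of λ).

  λ = -5: largest Jordan block has size 2, contributing (x + 5)^2

So m_A(x) = (x + 5)^2 = x^2 + 10*x + 25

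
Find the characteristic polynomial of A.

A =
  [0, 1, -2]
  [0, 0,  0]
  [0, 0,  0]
x^3

Expanding det(x·I − A) (e.g. by cofactor expansion or by noting that A is similar to its Jordan form J, which has the same characteristic polynomial as A) gives
  χ_A(x) = x^3
which factors as x^3. The eigenvalues (with algebraic multiplicities) are λ = 0 with multiplicity 3.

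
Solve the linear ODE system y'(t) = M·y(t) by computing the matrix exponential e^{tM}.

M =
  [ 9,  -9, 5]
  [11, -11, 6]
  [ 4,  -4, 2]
e^{tM} =
  [t^2 + 9*t + 1, -t^2 - 9*t, t^2/2 + 5*t]
  [t^2 + 11*t, -t^2 - 11*t + 1, t^2/2 + 6*t]
  [4*t, -4*t, 2*t + 1]

Strategy: write M = P · J · P⁻¹ where J is a Jordan canonical form, so e^{tM} = P · e^{tJ} · P⁻¹, and e^{tJ} can be computed block-by-block.

M has Jordan form
J =
  [0, 1, 0]
  [0, 0, 1]
  [0, 0, 0]
(up to reordering of blocks).

Per-block formulas:
  For a 3×3 Jordan block J_3(0): exp(t · J_3(0)) = e^(0t)·(I + t·N + (t^2/2)·N^2), where N is the 3×3 nilpotent shift.

After assembling e^{tJ} and conjugating by P, we get:

e^{tM} =
  [t^2 + 9*t + 1, -t^2 - 9*t, t^2/2 + 5*t]
  [t^2 + 11*t, -t^2 - 11*t + 1, t^2/2 + 6*t]
  [4*t, -4*t, 2*t + 1]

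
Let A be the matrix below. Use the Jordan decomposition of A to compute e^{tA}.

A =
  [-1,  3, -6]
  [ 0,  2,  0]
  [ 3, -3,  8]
e^{tA} =
  [-exp(5*t) + 2*exp(2*t), exp(5*t) - exp(2*t), -2*exp(5*t) + 2*exp(2*t)]
  [0, exp(2*t), 0]
  [exp(5*t) - exp(2*t), -exp(5*t) + exp(2*t), 2*exp(5*t) - exp(2*t)]

Strategy: write A = P · J · P⁻¹ where J is a Jordan canonical form, so e^{tA} = P · e^{tJ} · P⁻¹, and e^{tJ} can be computed block-by-block.

A has Jordan form
J =
  [2, 0, 0]
  [0, 2, 0]
  [0, 0, 5]
(up to reordering of blocks).

Per-block formulas:
  For a 1×1 block at λ = 2: exp(t · [2]) = [e^(2t)].
  For a 1×1 block at λ = 5: exp(t · [5]) = [e^(5t)].

After assembling e^{tJ} and conjugating by P, we get:

e^{tA} =
  [-exp(5*t) + 2*exp(2*t), exp(5*t) - exp(2*t), -2*exp(5*t) + 2*exp(2*t)]
  [0, exp(2*t), 0]
  [exp(5*t) - exp(2*t), -exp(5*t) + exp(2*t), 2*exp(5*t) - exp(2*t)]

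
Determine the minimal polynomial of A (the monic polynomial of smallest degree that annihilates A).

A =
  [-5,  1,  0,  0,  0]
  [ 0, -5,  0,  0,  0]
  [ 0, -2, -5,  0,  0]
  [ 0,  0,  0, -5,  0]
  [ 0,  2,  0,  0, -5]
x^2 + 10*x + 25

The characteristic polynomial is χ_A(x) = (x + 5)^5, so the eigenvalues are known. The minimal polynomial is
  m_A(x) = Π_λ (x − λ)^{k_λ}
where k_λ is the size of the *largest* Jordan block for λ (equivalently, the smallest k with (A − λI)^k v = 0 for every generalised eigenvector v of λ).

  λ = -5: largest Jordan block has size 2, contributing (x + 5)^2

So m_A(x) = (x + 5)^2 = x^2 + 10*x + 25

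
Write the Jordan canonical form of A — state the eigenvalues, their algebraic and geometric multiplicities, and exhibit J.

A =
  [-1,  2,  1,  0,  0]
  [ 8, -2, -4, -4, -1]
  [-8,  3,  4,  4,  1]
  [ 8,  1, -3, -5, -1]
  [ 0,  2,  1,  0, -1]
J_3(-1) ⊕ J_1(-1) ⊕ J_1(-1)

The characteristic polynomial is
  det(x·I − A) = x^5 + 5*x^4 + 10*x^3 + 10*x^2 + 5*x + 1 = (x + 1)^5

Eigenvalues and multiplicities (the geometric multiplicity of λ is n − rank(A − λI), which equals the number of Jordan blocks for λ):
  λ = -1: algebraic multiplicity = 5, geometric multiplicity = 3

Determining the block sizes for each eigenvalue:
  λ = -1: with am = 5 and gm = 3, the partition is not yet determined (e.g. several partitions of 5 into 3 parts exist). Let N = A − (-1)·I. Computing rank(N^1) = 2, rank(N^2) = 1, rank(N^3) = 0; the number of blocks of size ≥ j is rank(N^{j−1}) − rank(N^j), giving [3, 1, 1]. So we have 1 block(s) of size 3, 2 block(s) of size 1 → block sizes [3, 1, 1]

Assembling the blocks gives a Jordan form
J =
  [-1,  1,  0,  0,  0]
  [ 0, -1,  1,  0,  0]
  [ 0,  0, -1,  0,  0]
  [ 0,  0,  0, -1,  0]
  [ 0,  0,  0,  0, -1]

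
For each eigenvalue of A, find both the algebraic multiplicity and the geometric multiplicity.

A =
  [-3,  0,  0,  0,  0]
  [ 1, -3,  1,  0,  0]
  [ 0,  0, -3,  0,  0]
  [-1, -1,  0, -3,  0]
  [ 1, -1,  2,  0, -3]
λ = -3: alg = 5, geom = 3

Step 1 — factor the characteristic polynomial to read off the algebraic multiplicities:
  χ_A(x) = (x + 3)^5

Step 2 — compute geometric multiplicities via the rank-nullity identity g(λ) = n − rank(A − λI):
  rank(A − (-3)·I) = 2, so dim ker(A − (-3)·I) = n − 2 = 3

Summary:
  λ = -3: algebraic multiplicity = 5, geometric multiplicity = 3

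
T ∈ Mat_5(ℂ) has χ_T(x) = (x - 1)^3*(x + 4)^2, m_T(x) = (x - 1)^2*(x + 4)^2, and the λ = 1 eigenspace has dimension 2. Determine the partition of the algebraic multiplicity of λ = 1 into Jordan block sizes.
Block sizes for λ = 1: [2, 1]

Step 1 — from the characteristic polynomial, algebraic multiplicity of λ = 1 is 3. From dim ker(T − (1)·I) = 2, there are exactly 2 Jordan blocks for λ = 1.
Step 2 — from the minimal polynomial, the factor (x − 1)^2 tells us the largest block for λ = 1 has size 2.
Step 3 — with total size 3, 2 blocks, and largest block 2, the block sizes (in nonincreasing order) are [2, 1].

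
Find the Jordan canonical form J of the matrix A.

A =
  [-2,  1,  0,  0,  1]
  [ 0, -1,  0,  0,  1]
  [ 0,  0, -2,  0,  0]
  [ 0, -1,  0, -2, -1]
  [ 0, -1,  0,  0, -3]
J_2(-2) ⊕ J_1(-2) ⊕ J_1(-2) ⊕ J_1(-2)

The characteristic polynomial is
  det(x·I − A) = x^5 + 10*x^4 + 40*x^3 + 80*x^2 + 80*x + 32 = (x + 2)^5

Eigenvalues and multiplicities (the geometric multiplicity of λ is n − rank(A − λI), which equals the number of Jordan blocks for λ):
  λ = -2: algebraic multiplicity = 5, geometric multiplicity = 4

Determining the block sizes for each eigenvalue:
  λ = -2: 4 blocks summing to 5 forces exactly one block of size 2 and the rest size 1 → block sizes [2, 1, 1, 1]

Assembling the blocks gives a Jordan form
J =
  [-2,  1,  0,  0,  0]
  [ 0, -2,  0,  0,  0]
  [ 0,  0, -2,  0,  0]
  [ 0,  0,  0, -2,  0]
  [ 0,  0,  0,  0, -2]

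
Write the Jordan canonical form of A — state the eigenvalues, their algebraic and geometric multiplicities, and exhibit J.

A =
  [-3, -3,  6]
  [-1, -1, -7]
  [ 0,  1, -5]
J_3(-3)

The characteristic polynomial is
  det(x·I − A) = x^3 + 9*x^2 + 27*x + 27 = (x + 3)^3

Eigenvalues and multiplicities (the geometric multiplicity of λ is n − rank(A − λI), which equals the number of Jordan blocks for λ):
  λ = -3: algebraic multiplicity = 3, geometric multiplicity = 1

Determining the block sizes for each eigenvalue:
  λ = -3: one block (gm = 1), so the single block has size am = 3 → block sizes [3]

Assembling the blocks gives a Jordan form
J =
  [-3,  1,  0]
  [ 0, -3,  1]
  [ 0,  0, -3]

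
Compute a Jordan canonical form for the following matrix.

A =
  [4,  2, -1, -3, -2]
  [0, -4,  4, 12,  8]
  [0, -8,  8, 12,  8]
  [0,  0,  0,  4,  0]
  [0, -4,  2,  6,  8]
J_2(4) ⊕ J_1(4) ⊕ J_1(4) ⊕ J_1(4)

The characteristic polynomial is
  det(x·I − A) = x^5 - 20*x^4 + 160*x^3 - 640*x^2 + 1280*x - 1024 = (x - 4)^5

Eigenvalues and multiplicities (the geometric multiplicity of λ is n − rank(A − λI), which equals the number of Jordan blocks for λ):
  λ = 4: algebraic multiplicity = 5, geometric multiplicity = 4

Determining the block sizes for each eigenvalue:
  λ = 4: 4 blocks summing to 5 forces exactly one block of size 2 and the rest size 1 → block sizes [2, 1, 1, 1]

Assembling the blocks gives a Jordan form
J =
  [4, 1, 0, 0, 0]
  [0, 4, 0, 0, 0]
  [0, 0, 4, 0, 0]
  [0, 0, 0, 4, 0]
  [0, 0, 0, 0, 4]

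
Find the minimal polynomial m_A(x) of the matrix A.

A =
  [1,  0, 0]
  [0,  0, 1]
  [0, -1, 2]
x^2 - 2*x + 1

The characteristic polynomial is χ_A(x) = (x - 1)^3, so the eigenvalues are known. The minimal polynomial is
  m_A(x) = Π_λ (x − λ)^{k_λ}
where k_λ is the size of the *largest* Jordan block for λ (equivalently, the smallest k with (A − λI)^k v = 0 for every generalised eigenvector v of λ).

  λ = 1: largest Jordan block has size 2, contributing (x − 1)^2

So m_A(x) = (x - 1)^2 = x^2 - 2*x + 1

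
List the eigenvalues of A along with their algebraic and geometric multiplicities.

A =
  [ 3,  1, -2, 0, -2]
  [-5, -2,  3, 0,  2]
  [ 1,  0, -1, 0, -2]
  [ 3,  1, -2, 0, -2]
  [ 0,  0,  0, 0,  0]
λ = 0: alg = 5, geom = 3

Step 1 — factor the characteristic polynomial to read off the algebraic multiplicities:
  χ_A(x) = x^5

Step 2 — compute geometric multiplicities via the rank-nullity identity g(λ) = n − rank(A − λI):
  rank(A − (0)·I) = 2, so dim ker(A − (0)·I) = n − 2 = 3

Summary:
  λ = 0: algebraic multiplicity = 5, geometric multiplicity = 3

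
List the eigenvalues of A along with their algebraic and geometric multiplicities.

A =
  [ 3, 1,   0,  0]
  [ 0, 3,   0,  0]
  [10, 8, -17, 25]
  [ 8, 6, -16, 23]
λ = 3: alg = 4, geom = 2

Step 1 — factor the characteristic polynomial to read off the algebraic multiplicities:
  χ_A(x) = (x - 3)^4

Step 2 — compute geometric multiplicities via the rank-nullity identity g(λ) = n − rank(A − λI):
  rank(A − (3)·I) = 2, so dim ker(A − (3)·I) = n − 2 = 2

Summary:
  λ = 3: algebraic multiplicity = 4, geometric multiplicity = 2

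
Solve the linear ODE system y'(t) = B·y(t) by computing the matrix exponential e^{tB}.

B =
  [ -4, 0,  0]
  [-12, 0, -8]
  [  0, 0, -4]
e^{tB} =
  [exp(-4*t), 0, 0]
  [-3 + 3*exp(-4*t), 1, -2 + 2*exp(-4*t)]
  [0, 0, exp(-4*t)]

Strategy: write B = P · J · P⁻¹ where J is a Jordan canonical form, so e^{tB} = P · e^{tJ} · P⁻¹, and e^{tJ} can be computed block-by-block.

B has Jordan form
J =
  [-4,  0, 0]
  [ 0, -4, 0]
  [ 0,  0, 0]
(up to reordering of blocks).

Per-block formulas:
  For a 1×1 block at λ = -4: exp(t · [-4]) = [e^(-4t)].
  For a 1×1 block at λ = 0: exp(t · [0]) = [e^(0t)].

After assembling e^{tJ} and conjugating by P, we get:

e^{tB} =
  [exp(-4*t), 0, 0]
  [-3 + 3*exp(-4*t), 1, -2 + 2*exp(-4*t)]
  [0, 0, exp(-4*t)]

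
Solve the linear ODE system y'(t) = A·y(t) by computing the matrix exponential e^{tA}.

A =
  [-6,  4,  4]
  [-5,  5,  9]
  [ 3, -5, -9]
e^{tA} =
  [-exp(-2*t) + 2*exp(-4*t), 2*exp(-2*t) - 2*exp(-4*t), 2*exp(-2*t) - 2*exp(-4*t)]
  [-t*exp(-4*t) - 2*exp(-2*t) + 2*exp(-4*t), t*exp(-4*t) + 4*exp(-2*t) - 3*exp(-4*t), t*exp(-4*t) + 4*exp(-2*t) - 4*exp(-4*t)]
  [t*exp(-4*t) + exp(-2*t) - exp(-4*t), -t*exp(-4*t) - 2*exp(-2*t) + 2*exp(-4*t), -t*exp(-4*t) - 2*exp(-2*t) + 3*exp(-4*t)]

Strategy: write A = P · J · P⁻¹ where J is a Jordan canonical form, so e^{tA} = P · e^{tJ} · P⁻¹, and e^{tJ} can be computed block-by-block.

A has Jordan form
J =
  [-4,  1,  0]
  [ 0, -4,  0]
  [ 0,  0, -2]
(up to reordering of blocks).

Per-block formulas:
  For a 2×2 Jordan block J_2(-4): exp(t · J_2(-4)) = e^(-4t)·(I + t·N), where N is the 2×2 nilpotent shift.
  For a 1×1 block at λ = -2: exp(t · [-2]) = [e^(-2t)].

After assembling e^{tJ} and conjugating by P, we get:

e^{tA} =
  [-exp(-2*t) + 2*exp(-4*t), 2*exp(-2*t) - 2*exp(-4*t), 2*exp(-2*t) - 2*exp(-4*t)]
  [-t*exp(-4*t) - 2*exp(-2*t) + 2*exp(-4*t), t*exp(-4*t) + 4*exp(-2*t) - 3*exp(-4*t), t*exp(-4*t) + 4*exp(-2*t) - 4*exp(-4*t)]
  [t*exp(-4*t) + exp(-2*t) - exp(-4*t), -t*exp(-4*t) - 2*exp(-2*t) + 2*exp(-4*t), -t*exp(-4*t) - 2*exp(-2*t) + 3*exp(-4*t)]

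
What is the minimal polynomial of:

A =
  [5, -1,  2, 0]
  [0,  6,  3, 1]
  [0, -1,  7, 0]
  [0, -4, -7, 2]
x^3 - 15*x^2 + 75*x - 125

The characteristic polynomial is χ_A(x) = (x - 5)^4, so the eigenvalues are known. The minimal polynomial is
  m_A(x) = Π_λ (x − λ)^{k_λ}
where k_λ is the size of the *largest* Jordan block for λ (equivalently, the smallest k with (A − λI)^k v = 0 for every generalised eigenvector v of λ).

  λ = 5: largest Jordan block has size 3, contributing (x − 5)^3

So m_A(x) = (x - 5)^3 = x^3 - 15*x^2 + 75*x - 125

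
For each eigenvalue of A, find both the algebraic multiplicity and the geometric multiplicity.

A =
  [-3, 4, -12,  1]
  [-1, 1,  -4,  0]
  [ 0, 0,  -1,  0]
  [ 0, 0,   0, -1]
λ = -1: alg = 4, geom = 2

Step 1 — factor the characteristic polynomial to read off the algebraic multiplicities:
  χ_A(x) = (x + 1)^4

Step 2 — compute geometric multiplicities via the rank-nullity identity g(λ) = n − rank(A − λI):
  rank(A − (-1)·I) = 2, so dim ker(A − (-1)·I) = n − 2 = 2

Summary:
  λ = -1: algebraic multiplicity = 4, geometric multiplicity = 2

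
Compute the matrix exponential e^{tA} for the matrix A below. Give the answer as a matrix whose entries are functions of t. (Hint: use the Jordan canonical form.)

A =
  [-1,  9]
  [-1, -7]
e^{tA} =
  [3*t*exp(-4*t) + exp(-4*t), 9*t*exp(-4*t)]
  [-t*exp(-4*t), -3*t*exp(-4*t) + exp(-4*t)]

Strategy: write A = P · J · P⁻¹ where J is a Jordan canonical form, so e^{tA} = P · e^{tJ} · P⁻¹, and e^{tJ} can be computed block-by-block.

A has Jordan form
J =
  [-4,  1]
  [ 0, -4]
(up to reordering of blocks).

Per-block formulas:
  For a 2×2 Jordan block J_2(-4): exp(t · J_2(-4)) = e^(-4t)·(I + t·N), where N is the 2×2 nilpotent shift.

After assembling e^{tJ} and conjugating by P, we get:

e^{tA} =
  [3*t*exp(-4*t) + exp(-4*t), 9*t*exp(-4*t)]
  [-t*exp(-4*t), -3*t*exp(-4*t) + exp(-4*t)]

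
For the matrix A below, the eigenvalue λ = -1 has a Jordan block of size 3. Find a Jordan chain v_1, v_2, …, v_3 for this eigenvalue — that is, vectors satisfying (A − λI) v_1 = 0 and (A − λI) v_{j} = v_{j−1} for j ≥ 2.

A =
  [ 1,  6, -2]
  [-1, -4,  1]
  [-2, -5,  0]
A Jordan chain for λ = -1 of length 3:
v_1 = (2, -1, -1)ᵀ
v_2 = (2, -1, -2)ᵀ
v_3 = (1, 0, 0)ᵀ

Let N = A − (-1)·I. We want v_3 with N^3 v_3 = 0 but N^2 v_3 ≠ 0; then v_{j-1} := N · v_j for j = 3, …, 2.

Pick v_3 = (1, 0, 0)ᵀ.
Then v_2 = N · v_3 = (2, -1, -2)ᵀ.
Then v_1 = N · v_2 = (2, -1, -1)ᵀ.

Sanity check: (A − (-1)·I) v_1 = (0, 0, 0)ᵀ = 0. ✓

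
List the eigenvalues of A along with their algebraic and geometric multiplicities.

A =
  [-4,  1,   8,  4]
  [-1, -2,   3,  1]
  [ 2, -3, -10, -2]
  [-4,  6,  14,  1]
λ = -4: alg = 3, geom = 1; λ = -3: alg = 1, geom = 1

Step 1 — factor the characteristic polynomial to read off the algebraic multiplicities:
  χ_A(x) = (x + 3)*(x + 4)^3

Step 2 — compute geometric multiplicities via the rank-nullity identity g(λ) = n − rank(A − λI):
  rank(A − (-4)·I) = 3, so dim ker(A − (-4)·I) = n − 3 = 1
  rank(A − (-3)·I) = 3, so dim ker(A − (-3)·I) = n − 3 = 1

Summary:
  λ = -4: algebraic multiplicity = 3, geometric multiplicity = 1
  λ = -3: algebraic multiplicity = 1, geometric multiplicity = 1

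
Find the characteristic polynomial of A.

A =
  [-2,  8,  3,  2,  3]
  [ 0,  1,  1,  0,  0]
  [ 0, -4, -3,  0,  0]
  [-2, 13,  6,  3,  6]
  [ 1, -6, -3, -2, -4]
x^5 + 5*x^4 + 10*x^3 + 10*x^2 + 5*x + 1

Expanding det(x·I − A) (e.g. by cofactor expansion or by noting that A is similar to its Jordan form J, which has the same characteristic polynomial as A) gives
  χ_A(x) = x^5 + 5*x^4 + 10*x^3 + 10*x^2 + 5*x + 1
which factors as (x + 1)^5. The eigenvalues (with algebraic multiplicities) are λ = -1 with multiplicity 5.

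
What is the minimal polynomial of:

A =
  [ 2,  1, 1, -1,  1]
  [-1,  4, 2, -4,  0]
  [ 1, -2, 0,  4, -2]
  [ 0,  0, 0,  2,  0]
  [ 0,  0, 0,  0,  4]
x^4 - 10*x^3 + 36*x^2 - 56*x + 32

The characteristic polynomial is χ_A(x) = (x - 4)*(x - 2)^4, so the eigenvalues are known. The minimal polynomial is
  m_A(x) = Π_λ (x − λ)^{k_λ}
where k_λ is the size of the *largest* Jordan block for λ (equivalently, the smallest k with (A − λI)^k v = 0 for every generalised eigenvector v of λ).

  λ = 2: largest Jordan block has size 3, contributing (x − 2)^3
  λ = 4: largest Jordan block has size 1, contributing (x − 4)

So m_A(x) = (x - 4)*(x - 2)^3 = x^4 - 10*x^3 + 36*x^2 - 56*x + 32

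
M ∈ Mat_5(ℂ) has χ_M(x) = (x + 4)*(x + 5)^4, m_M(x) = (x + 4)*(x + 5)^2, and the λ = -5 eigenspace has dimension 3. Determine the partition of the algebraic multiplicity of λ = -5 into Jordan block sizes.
Block sizes for λ = -5: [2, 1, 1]

Step 1 — from the characteristic polynomial, algebraic multiplicity of λ = -5 is 4. From dim ker(M − (-5)·I) = 3, there are exactly 3 Jordan blocks for λ = -5.
Step 2 — from the minimal polynomial, the factor (x + 5)^2 tells us the largest block for λ = -5 has size 2.
Step 3 — with total size 4, 3 blocks, and largest block 2, the block sizes (in nonincreasing order) are [2, 1, 1].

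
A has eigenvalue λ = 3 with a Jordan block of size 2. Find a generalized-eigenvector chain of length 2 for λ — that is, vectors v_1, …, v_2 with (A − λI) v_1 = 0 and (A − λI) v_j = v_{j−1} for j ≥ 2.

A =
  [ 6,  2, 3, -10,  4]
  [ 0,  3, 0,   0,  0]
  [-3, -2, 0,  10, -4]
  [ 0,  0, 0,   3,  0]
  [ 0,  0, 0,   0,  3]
A Jordan chain for λ = 3 of length 2:
v_1 = (3, 0, -3, 0, 0)ᵀ
v_2 = (1, 0, 0, 0, 0)ᵀ

Let N = A − (3)·I. We want v_2 with N^2 v_2 = 0 but N^1 v_2 ≠ 0; then v_{j-1} := N · v_j for j = 2, …, 2.

Pick v_2 = (1, 0, 0, 0, 0)ᵀ.
Then v_1 = N · v_2 = (3, 0, -3, 0, 0)ᵀ.

Sanity check: (A − (3)·I) v_1 = (0, 0, 0, 0, 0)ᵀ = 0. ✓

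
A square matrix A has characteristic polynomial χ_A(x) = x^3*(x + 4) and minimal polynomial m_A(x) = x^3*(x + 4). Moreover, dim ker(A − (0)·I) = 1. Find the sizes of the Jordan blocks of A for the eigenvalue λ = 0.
Block sizes for λ = 0: [3]

Step 1 — from the characteristic polynomial, algebraic multiplicity of λ = 0 is 3. From dim ker(A − (0)·I) = 1, there are exactly 1 Jordan blocks for λ = 0.
Step 2 — from the minimal polynomial, the factor (x − 0)^3 tells us the largest block for λ = 0 has size 3.
Step 3 — with total size 3, 1 blocks, and largest block 3, the block sizes (in nonincreasing order) are [3].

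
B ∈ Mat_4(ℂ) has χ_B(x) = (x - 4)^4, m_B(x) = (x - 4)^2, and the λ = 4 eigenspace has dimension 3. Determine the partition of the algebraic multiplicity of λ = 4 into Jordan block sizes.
Block sizes for λ = 4: [2, 1, 1]

Step 1 — from the characteristic polynomial, algebraic multiplicity of λ = 4 is 4. From dim ker(B − (4)·I) = 3, there are exactly 3 Jordan blocks for λ = 4.
Step 2 — from the minimal polynomial, the factor (x − 4)^2 tells us the largest block for λ = 4 has size 2.
Step 3 — with total size 4, 3 blocks, and largest block 2, the block sizes (in nonincreasing order) are [2, 1, 1].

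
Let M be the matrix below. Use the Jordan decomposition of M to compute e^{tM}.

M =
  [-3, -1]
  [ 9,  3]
e^{tM} =
  [1 - 3*t, -t]
  [9*t, 3*t + 1]

Strategy: write M = P · J · P⁻¹ where J is a Jordan canonical form, so e^{tM} = P · e^{tJ} · P⁻¹, and e^{tJ} can be computed block-by-block.

M has Jordan form
J =
  [0, 1]
  [0, 0]
(up to reordering of blocks).

Per-block formulas:
  For a 2×2 Jordan block J_2(0): exp(t · J_2(0)) = e^(0t)·(I + t·N), where N is the 2×2 nilpotent shift.

After assembling e^{tJ} and conjugating by P, we get:

e^{tM} =
  [1 - 3*t, -t]
  [9*t, 3*t + 1]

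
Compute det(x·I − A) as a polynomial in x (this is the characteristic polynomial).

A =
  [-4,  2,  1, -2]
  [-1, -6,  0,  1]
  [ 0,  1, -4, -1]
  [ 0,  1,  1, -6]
x^4 + 20*x^3 + 150*x^2 + 500*x + 625

Expanding det(x·I − A) (e.g. by cofactor expansion or by noting that A is similar to its Jordan form J, which has the same characteristic polynomial as A) gives
  χ_A(x) = x^4 + 20*x^3 + 150*x^2 + 500*x + 625
which factors as (x + 5)^4. The eigenvalues (with algebraic multiplicities) are λ = -5 with multiplicity 4.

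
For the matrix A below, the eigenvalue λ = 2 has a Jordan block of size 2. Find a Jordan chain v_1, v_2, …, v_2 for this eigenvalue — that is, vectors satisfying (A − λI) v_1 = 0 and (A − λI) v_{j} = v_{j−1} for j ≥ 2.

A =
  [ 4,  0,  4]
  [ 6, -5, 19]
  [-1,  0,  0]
A Jordan chain for λ = 2 of length 2:
v_1 = (2, -1, -1)ᵀ
v_2 = (1, 1, 0)ᵀ

Let N = A − (2)·I. We want v_2 with N^2 v_2 = 0 but N^1 v_2 ≠ 0; then v_{j-1} := N · v_j for j = 2, …, 2.

Pick v_2 = (1, 1, 0)ᵀ.
Then v_1 = N · v_2 = (2, -1, -1)ᵀ.

Sanity check: (A − (2)·I) v_1 = (0, 0, 0)ᵀ = 0. ✓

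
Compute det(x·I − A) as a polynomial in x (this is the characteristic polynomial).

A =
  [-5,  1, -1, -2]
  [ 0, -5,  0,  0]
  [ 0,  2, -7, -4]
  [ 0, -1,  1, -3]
x^4 + 20*x^3 + 150*x^2 + 500*x + 625

Expanding det(x·I − A) (e.g. by cofactor expansion or by noting that A is similar to its Jordan form J, which has the same characteristic polynomial as A) gives
  χ_A(x) = x^4 + 20*x^3 + 150*x^2 + 500*x + 625
which factors as (x + 5)^4. The eigenvalues (with algebraic multiplicities) are λ = -5 with multiplicity 4.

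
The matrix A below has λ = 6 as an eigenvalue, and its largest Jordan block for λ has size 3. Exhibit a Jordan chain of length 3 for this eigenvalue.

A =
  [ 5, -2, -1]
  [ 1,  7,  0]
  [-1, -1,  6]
A Jordan chain for λ = 6 of length 3:
v_1 = (1, -1, 1)ᵀ
v_2 = (-2, 1, -1)ᵀ
v_3 = (0, 1, 0)ᵀ

Let N = A − (6)·I. We want v_3 with N^3 v_3 = 0 but N^2 v_3 ≠ 0; then v_{j-1} := N · v_j for j = 3, …, 2.

Pick v_3 = (0, 1, 0)ᵀ.
Then v_2 = N · v_3 = (-2, 1, -1)ᵀ.
Then v_1 = N · v_2 = (1, -1, 1)ᵀ.

Sanity check: (A − (6)·I) v_1 = (0, 0, 0)ᵀ = 0. ✓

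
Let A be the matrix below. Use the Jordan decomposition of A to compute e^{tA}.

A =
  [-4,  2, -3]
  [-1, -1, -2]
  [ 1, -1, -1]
e^{tA} =
  [-t^2*exp(-2*t)/2 - 2*t*exp(-2*t) + exp(-2*t), t^2*exp(-2*t)/2 + 2*t*exp(-2*t), -t^2*exp(-2*t)/2 - 3*t*exp(-2*t)]
  [-t^2*exp(-2*t)/2 - t*exp(-2*t), t^2*exp(-2*t)/2 + t*exp(-2*t) + exp(-2*t), -t^2*exp(-2*t)/2 - 2*t*exp(-2*t)]
  [t*exp(-2*t), -t*exp(-2*t), t*exp(-2*t) + exp(-2*t)]

Strategy: write A = P · J · P⁻¹ where J is a Jordan canonical form, so e^{tA} = P · e^{tJ} · P⁻¹, and e^{tJ} can be computed block-by-block.

A has Jordan form
J =
  [-2,  1,  0]
  [ 0, -2,  1]
  [ 0,  0, -2]
(up to reordering of blocks).

Per-block formulas:
  For a 3×3 Jordan block J_3(-2): exp(t · J_3(-2)) = e^(-2t)·(I + t·N + (t^2/2)·N^2), where N is the 3×3 nilpotent shift.

After assembling e^{tJ} and conjugating by P, we get:

e^{tA} =
  [-t^2*exp(-2*t)/2 - 2*t*exp(-2*t) + exp(-2*t), t^2*exp(-2*t)/2 + 2*t*exp(-2*t), -t^2*exp(-2*t)/2 - 3*t*exp(-2*t)]
  [-t^2*exp(-2*t)/2 - t*exp(-2*t), t^2*exp(-2*t)/2 + t*exp(-2*t) + exp(-2*t), -t^2*exp(-2*t)/2 - 2*t*exp(-2*t)]
  [t*exp(-2*t), -t*exp(-2*t), t*exp(-2*t) + exp(-2*t)]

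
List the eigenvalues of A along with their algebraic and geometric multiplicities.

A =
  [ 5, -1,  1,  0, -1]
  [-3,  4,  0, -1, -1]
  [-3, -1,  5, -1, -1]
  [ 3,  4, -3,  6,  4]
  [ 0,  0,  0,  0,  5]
λ = 5: alg = 5, geom = 3

Step 1 — factor the characteristic polynomial to read off the algebraic multiplicities:
  χ_A(x) = (x - 5)^5

Step 2 — compute geometric multiplicities via the rank-nullity identity g(λ) = n − rank(A − λI):
  rank(A − (5)·I) = 2, so dim ker(A − (5)·I) = n − 2 = 3

Summary:
  λ = 5: algebraic multiplicity = 5, geometric multiplicity = 3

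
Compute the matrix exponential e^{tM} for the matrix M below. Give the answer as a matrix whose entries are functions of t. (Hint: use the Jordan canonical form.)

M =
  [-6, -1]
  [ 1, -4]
e^{tM} =
  [-t*exp(-5*t) + exp(-5*t), -t*exp(-5*t)]
  [t*exp(-5*t), t*exp(-5*t) + exp(-5*t)]

Strategy: write M = P · J · P⁻¹ where J is a Jordan canonical form, so e^{tM} = P · e^{tJ} · P⁻¹, and e^{tJ} can be computed block-by-block.

M has Jordan form
J =
  [-5,  1]
  [ 0, -5]
(up to reordering of blocks).

Per-block formulas:
  For a 2×2 Jordan block J_2(-5): exp(t · J_2(-5)) = e^(-5t)·(I + t·N), where N is the 2×2 nilpotent shift.

After assembling e^{tJ} and conjugating by P, we get:

e^{tM} =
  [-t*exp(-5*t) + exp(-5*t), -t*exp(-5*t)]
  [t*exp(-5*t), t*exp(-5*t) + exp(-5*t)]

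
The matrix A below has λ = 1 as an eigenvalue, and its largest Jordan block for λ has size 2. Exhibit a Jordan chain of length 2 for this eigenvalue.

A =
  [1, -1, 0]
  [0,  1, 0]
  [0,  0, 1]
A Jordan chain for λ = 1 of length 2:
v_1 = (-1, 0, 0)ᵀ
v_2 = (0, 1, 0)ᵀ

Let N = A − (1)·I. We want v_2 with N^2 v_2 = 0 but N^1 v_2 ≠ 0; then v_{j-1} := N · v_j for j = 2, …, 2.

Pick v_2 = (0, 1, 0)ᵀ.
Then v_1 = N · v_2 = (-1, 0, 0)ᵀ.

Sanity check: (A − (1)·I) v_1 = (0, 0, 0)ᵀ = 0. ✓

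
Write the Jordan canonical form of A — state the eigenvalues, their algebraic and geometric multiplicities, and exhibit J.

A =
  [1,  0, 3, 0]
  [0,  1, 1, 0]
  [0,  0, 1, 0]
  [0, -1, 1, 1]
J_3(1) ⊕ J_1(1)

The characteristic polynomial is
  det(x·I − A) = x^4 - 4*x^3 + 6*x^2 - 4*x + 1 = (x - 1)^4

Eigenvalues and multiplicities (the geometric multiplicity of λ is n − rank(A − λI), which equals the number of Jordan blocks for λ):
  λ = 1: algebraic multiplicity = 4, geometric multiplicity = 2

Determining the block sizes for each eigenvalue:
  λ = 1: with am = 4 and gm = 2, the partition is not yet determined (e.g. several partitions of 4 into 2 parts exist). Let N = A − (1)·I. Computing rank(N^1) = 2, rank(N^2) = 1, rank(N^3) = 0; the number of blocks of size ≥ j is rank(N^{j−1}) − rank(N^j), giving [2, 1, 1]. So we have 1 block(s) of size 3, 1 block(s) of size 1 → block sizes [3, 1]

Assembling the blocks gives a Jordan form
J =
  [1, 1, 0, 0]
  [0, 1, 1, 0]
  [0, 0, 1, 0]
  [0, 0, 0, 1]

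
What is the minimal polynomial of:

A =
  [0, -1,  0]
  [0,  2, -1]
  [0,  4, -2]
x^3

The characteristic polynomial is χ_A(x) = x^3, so the eigenvalues are known. The minimal polynomial is
  m_A(x) = Π_λ (x − λ)^{k_λ}
where k_λ is the size of the *largest* Jordan block for λ (equivalently, the smallest k with (A − λI)^k v = 0 for every generalised eigenvector v of λ).

  λ = 0: largest Jordan block has size 3, contributing (x − 0)^3

So m_A(x) = x^3 = x^3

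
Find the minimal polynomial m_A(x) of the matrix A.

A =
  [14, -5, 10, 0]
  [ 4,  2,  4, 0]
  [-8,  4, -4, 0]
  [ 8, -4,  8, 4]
x^2 - 8*x + 16

The characteristic polynomial is χ_A(x) = (x - 4)^4, so the eigenvalues are known. The minimal polynomial is
  m_A(x) = Π_λ (x − λ)^{k_λ}
where k_λ is the size of the *largest* Jordan block for λ (equivalently, the smallest k with (A − λI)^k v = 0 for every generalised eigenvector v of λ).

  λ = 4: largest Jordan block has size 2, contributing (x − 4)^2

So m_A(x) = (x - 4)^2 = x^2 - 8*x + 16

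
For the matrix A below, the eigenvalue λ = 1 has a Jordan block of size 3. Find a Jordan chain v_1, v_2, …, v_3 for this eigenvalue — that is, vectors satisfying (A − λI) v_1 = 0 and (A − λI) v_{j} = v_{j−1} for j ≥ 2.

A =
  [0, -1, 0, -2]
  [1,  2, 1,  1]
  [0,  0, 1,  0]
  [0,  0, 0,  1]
A Jordan chain for λ = 1 of length 3:
v_1 = (-1, 1, 0, 0)ᵀ
v_2 = (0, 1, 0, 0)ᵀ
v_3 = (0, 0, 1, 0)ᵀ

Let N = A − (1)·I. We want v_3 with N^3 v_3 = 0 but N^2 v_3 ≠ 0; then v_{j-1} := N · v_j for j = 3, …, 2.

Pick v_3 = (0, 0, 1, 0)ᵀ.
Then v_2 = N · v_3 = (0, 1, 0, 0)ᵀ.
Then v_1 = N · v_2 = (-1, 1, 0, 0)ᵀ.

Sanity check: (A − (1)·I) v_1 = (0, 0, 0, 0)ᵀ = 0. ✓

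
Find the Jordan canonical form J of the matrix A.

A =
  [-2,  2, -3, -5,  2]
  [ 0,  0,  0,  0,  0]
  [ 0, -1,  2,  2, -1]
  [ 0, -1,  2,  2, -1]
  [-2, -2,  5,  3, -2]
J_3(0) ⊕ J_1(0) ⊕ J_1(0)

The characteristic polynomial is
  det(x·I − A) = x^5

Eigenvalues and multiplicities (the geometric multiplicity of λ is n − rank(A − λI), which equals the number of Jordan blocks for λ):
  λ = 0: algebraic multiplicity = 5, geometric multiplicity = 3

Determining the block sizes for each eigenvalue:
  λ = 0: with am = 5 and gm = 3, the partition is not yet determined (e.g. several partitions of 5 into 3 parts exist). Let N = A − (0)·I. Computing rank(N^1) = 2, rank(N^2) = 1, rank(N^3) = 0; the number of blocks of size ≥ j is rank(N^{j−1}) − rank(N^j), giving [3, 1, 1]. So we have 1 block(s) of size 3, 2 block(s) of size 1 → block sizes [3, 1, 1]

Assembling the blocks gives a Jordan form
J =
  [0, 1, 0, 0, 0]
  [0, 0, 1, 0, 0]
  [0, 0, 0, 0, 0]
  [0, 0, 0, 0, 0]
  [0, 0, 0, 0, 0]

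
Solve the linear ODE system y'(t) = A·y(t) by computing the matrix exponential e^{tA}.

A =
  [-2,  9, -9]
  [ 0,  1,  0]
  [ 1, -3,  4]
e^{tA} =
  [-3*t*exp(t) + exp(t), 9*t*exp(t), -9*t*exp(t)]
  [0, exp(t), 0]
  [t*exp(t), -3*t*exp(t), 3*t*exp(t) + exp(t)]

Strategy: write A = P · J · P⁻¹ where J is a Jordan canonical form, so e^{tA} = P · e^{tJ} · P⁻¹, and e^{tJ} can be computed block-by-block.

A has Jordan form
J =
  [1, 1, 0]
  [0, 1, 0]
  [0, 0, 1]
(up to reordering of blocks).

Per-block formulas:
  For a 2×2 Jordan block J_2(1): exp(t · J_2(1)) = e^(1t)·(I + t·N), where N is the 2×2 nilpotent shift.
  For a 1×1 block at λ = 1: exp(t · [1]) = [e^(1t)].

After assembling e^{tJ} and conjugating by P, we get:

e^{tA} =
  [-3*t*exp(t) + exp(t), 9*t*exp(t), -9*t*exp(t)]
  [0, exp(t), 0]
  [t*exp(t), -3*t*exp(t), 3*t*exp(t) + exp(t)]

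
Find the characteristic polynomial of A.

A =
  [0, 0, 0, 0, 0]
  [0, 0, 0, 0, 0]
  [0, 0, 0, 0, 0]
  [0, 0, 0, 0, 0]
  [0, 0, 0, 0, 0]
x^5

Expanding det(x·I − A) (e.g. by cofactor expansion or by noting that A is similar to its Jordan form J, which has the same characteristic polynomial as A) gives
  χ_A(x) = x^5
which factors as x^5. The eigenvalues (with algebraic multiplicities) are λ = 0 with multiplicity 5.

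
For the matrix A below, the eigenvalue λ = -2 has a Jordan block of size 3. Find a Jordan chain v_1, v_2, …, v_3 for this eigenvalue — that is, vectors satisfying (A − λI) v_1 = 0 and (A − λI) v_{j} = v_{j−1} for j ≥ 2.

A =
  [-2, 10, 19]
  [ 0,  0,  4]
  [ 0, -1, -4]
A Jordan chain for λ = -2 of length 3:
v_1 = (1, 0, 0)ᵀ
v_2 = (10, 2, -1)ᵀ
v_3 = (0, 1, 0)ᵀ

Let N = A − (-2)·I. We want v_3 with N^3 v_3 = 0 but N^2 v_3 ≠ 0; then v_{j-1} := N · v_j for j = 3, …, 2.

Pick v_3 = (0, 1, 0)ᵀ.
Then v_2 = N · v_3 = (10, 2, -1)ᵀ.
Then v_1 = N · v_2 = (1, 0, 0)ᵀ.

Sanity check: (A − (-2)·I) v_1 = (0, 0, 0)ᵀ = 0. ✓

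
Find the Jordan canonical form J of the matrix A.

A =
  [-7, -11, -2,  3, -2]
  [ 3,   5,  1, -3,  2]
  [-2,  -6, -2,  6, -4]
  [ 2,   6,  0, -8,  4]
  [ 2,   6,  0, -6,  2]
J_3(-2) ⊕ J_1(-2) ⊕ J_1(-2)

The characteristic polynomial is
  det(x·I − A) = x^5 + 10*x^4 + 40*x^3 + 80*x^2 + 80*x + 32 = (x + 2)^5

Eigenvalues and multiplicities (the geometric multiplicity of λ is n − rank(A − λI), which equals the number of Jordan blocks for λ):
  λ = -2: algebraic multiplicity = 5, geometric multiplicity = 3

Determining the block sizes for each eigenvalue:
  λ = -2: with am = 5 and gm = 3, the partition is not yet determined (e.g. several partitions of 5 into 3 parts exist). Let N = A − (-2)·I. Computing rank(N^1) = 2, rank(N^2) = 1, rank(N^3) = 0; the number of blocks of size ≥ j is rank(N^{j−1}) − rank(N^j), giving [3, 1, 1]. So we have 1 block(s) of size 3, 2 block(s) of size 1 → block sizes [3, 1, 1]

Assembling the blocks gives a Jordan form
J =
  [-2,  1,  0,  0,  0]
  [ 0, -2,  1,  0,  0]
  [ 0,  0, -2,  0,  0]
  [ 0,  0,  0, -2,  0]
  [ 0,  0,  0,  0, -2]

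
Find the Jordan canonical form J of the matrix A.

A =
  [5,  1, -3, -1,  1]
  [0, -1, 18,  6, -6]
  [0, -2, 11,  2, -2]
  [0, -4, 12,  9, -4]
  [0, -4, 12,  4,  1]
J_2(5) ⊕ J_1(5) ⊕ J_1(5) ⊕ J_1(5)

The characteristic polynomial is
  det(x·I − A) = x^5 - 25*x^4 + 250*x^3 - 1250*x^2 + 3125*x - 3125 = (x - 5)^5

Eigenvalues and multiplicities (the geometric multiplicity of λ is n − rank(A − λI), which equals the number of Jordan blocks for λ):
  λ = 5: algebraic multiplicity = 5, geometric multiplicity = 4

Determining the block sizes for each eigenvalue:
  λ = 5: 4 blocks summing to 5 forces exactly one block of size 2 and the rest size 1 → block sizes [2, 1, 1, 1]

Assembling the blocks gives a Jordan form
J =
  [5, 1, 0, 0, 0]
  [0, 5, 0, 0, 0]
  [0, 0, 5, 0, 0]
  [0, 0, 0, 5, 0]
  [0, 0, 0, 0, 5]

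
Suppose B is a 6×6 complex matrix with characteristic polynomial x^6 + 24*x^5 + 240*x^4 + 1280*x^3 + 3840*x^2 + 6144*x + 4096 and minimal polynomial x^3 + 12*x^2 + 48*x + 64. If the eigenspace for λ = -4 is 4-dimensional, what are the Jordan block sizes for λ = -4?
Block sizes for λ = -4: [3, 1, 1, 1]

Step 1 — from the characteristic polynomial, algebraic multiplicity of λ = -4 is 6. From dim ker(B − (-4)·I) = 4, there are exactly 4 Jordan blocks for λ = -4.
Step 2 — from the minimal polynomial, the factor (x + 4)^3 tells us the largest block for λ = -4 has size 3.
Step 3 — with total size 6, 4 blocks, and largest block 3, the block sizes (in nonincreasing order) are [3, 1, 1, 1].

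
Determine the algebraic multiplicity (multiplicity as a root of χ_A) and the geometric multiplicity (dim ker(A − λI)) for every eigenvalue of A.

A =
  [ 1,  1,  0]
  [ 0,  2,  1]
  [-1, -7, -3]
λ = 0: alg = 3, geom = 1

Step 1 — factor the characteristic polynomial to read off the algebraic multiplicities:
  χ_A(x) = x^3

Step 2 — compute geometric multiplicities via the rank-nullity identity g(λ) = n − rank(A − λI):
  rank(A − (0)·I) = 2, so dim ker(A − (0)·I) = n − 2 = 1

Summary:
  λ = 0: algebraic multiplicity = 3, geometric multiplicity = 1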